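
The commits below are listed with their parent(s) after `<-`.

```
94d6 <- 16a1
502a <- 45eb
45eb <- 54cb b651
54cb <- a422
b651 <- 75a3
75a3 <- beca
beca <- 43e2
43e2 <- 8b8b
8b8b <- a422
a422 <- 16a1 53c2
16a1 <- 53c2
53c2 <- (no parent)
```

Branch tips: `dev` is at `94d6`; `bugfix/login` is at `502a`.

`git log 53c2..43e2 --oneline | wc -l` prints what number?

4

Reachable from 43e2: {16a1, 43e2, 53c2, 8b8b, a422}.
Reachable from 53c2: {53c2}.
In 43e2's history but not 53c2's: {16a1, 43e2, 8b8b, a422} — 4 commits.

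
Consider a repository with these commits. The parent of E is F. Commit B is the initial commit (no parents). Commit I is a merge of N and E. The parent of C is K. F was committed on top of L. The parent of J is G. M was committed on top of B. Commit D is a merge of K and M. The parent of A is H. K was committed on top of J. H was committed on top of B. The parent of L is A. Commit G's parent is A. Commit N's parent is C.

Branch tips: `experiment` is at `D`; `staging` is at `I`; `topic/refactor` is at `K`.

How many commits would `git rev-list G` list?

4

Walking parent pointers from G: reachable set = {A, B, G, H}.
That is 4 commits.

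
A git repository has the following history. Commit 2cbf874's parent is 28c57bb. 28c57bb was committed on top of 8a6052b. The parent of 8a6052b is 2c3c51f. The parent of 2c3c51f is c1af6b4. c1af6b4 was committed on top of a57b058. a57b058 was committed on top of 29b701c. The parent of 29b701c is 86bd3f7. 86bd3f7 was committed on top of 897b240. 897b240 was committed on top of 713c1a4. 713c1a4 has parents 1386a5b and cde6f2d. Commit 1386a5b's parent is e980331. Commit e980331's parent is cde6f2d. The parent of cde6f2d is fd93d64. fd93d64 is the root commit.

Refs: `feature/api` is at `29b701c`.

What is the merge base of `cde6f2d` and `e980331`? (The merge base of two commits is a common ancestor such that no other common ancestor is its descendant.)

Ancestors of cde6f2d: {cde6f2d, fd93d64}.
Ancestors of e980331: {cde6f2d, e980331, fd93d64}.
Common ancestors: {cde6f2d, fd93d64}.
Among these, cde6f2d is not an ancestor of any other common ancestor — it is the merge base.

cde6f2d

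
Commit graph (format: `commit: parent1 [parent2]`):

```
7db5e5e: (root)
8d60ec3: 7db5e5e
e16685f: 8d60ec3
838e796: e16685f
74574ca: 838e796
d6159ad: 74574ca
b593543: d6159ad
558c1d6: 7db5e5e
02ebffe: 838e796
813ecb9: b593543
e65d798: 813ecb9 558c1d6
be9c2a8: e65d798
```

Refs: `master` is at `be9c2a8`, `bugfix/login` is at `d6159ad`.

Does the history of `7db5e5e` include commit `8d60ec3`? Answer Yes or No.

No

Ancestors of 7db5e5e: {7db5e5e}.
8d60ec3 is not in that set, so it is not an ancestor of 7db5e5e.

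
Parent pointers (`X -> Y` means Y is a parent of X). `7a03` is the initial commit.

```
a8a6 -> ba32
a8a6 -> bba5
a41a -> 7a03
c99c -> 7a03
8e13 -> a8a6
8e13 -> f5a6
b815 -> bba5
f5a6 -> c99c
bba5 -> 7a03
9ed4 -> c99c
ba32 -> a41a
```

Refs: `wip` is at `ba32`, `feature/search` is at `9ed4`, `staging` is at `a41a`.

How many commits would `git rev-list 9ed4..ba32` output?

Reachable from ba32: {7a03, a41a, ba32}.
Reachable from 9ed4: {7a03, 9ed4, c99c}.
In ba32's history but not 9ed4's: {a41a, ba32} — 2 commits.

2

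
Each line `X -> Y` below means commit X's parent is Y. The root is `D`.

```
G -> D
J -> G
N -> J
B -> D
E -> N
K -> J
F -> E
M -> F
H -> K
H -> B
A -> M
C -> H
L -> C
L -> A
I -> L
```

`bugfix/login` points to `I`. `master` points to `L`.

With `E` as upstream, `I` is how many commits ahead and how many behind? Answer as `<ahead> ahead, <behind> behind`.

Reachable from I: {A, B, C, D, E, F, G, H, I, J, K, L, M, N}.
Reachable from E: {D, E, G, J, N}.
Only in I's history (ahead): {A, B, C, F, H, I, K, L, M} — 9.
Only in E's history (behind): {} — 0.

9 ahead, 0 behind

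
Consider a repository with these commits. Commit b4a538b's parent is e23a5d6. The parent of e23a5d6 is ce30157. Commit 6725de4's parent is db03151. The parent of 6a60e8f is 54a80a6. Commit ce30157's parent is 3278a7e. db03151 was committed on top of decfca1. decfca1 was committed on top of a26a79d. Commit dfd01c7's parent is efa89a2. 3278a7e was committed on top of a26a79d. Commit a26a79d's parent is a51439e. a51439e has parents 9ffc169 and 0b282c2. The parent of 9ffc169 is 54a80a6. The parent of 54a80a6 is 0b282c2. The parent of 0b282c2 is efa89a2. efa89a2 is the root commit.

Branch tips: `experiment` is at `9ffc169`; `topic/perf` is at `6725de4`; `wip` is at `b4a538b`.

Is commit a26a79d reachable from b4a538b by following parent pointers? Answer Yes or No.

Yes

Ancestors of b4a538b (commits reachable by following parents): {0b282c2, 3278a7e, 54a80a6, 9ffc169, a26a79d, a51439e, b4a538b, ce30157, e23a5d6, efa89a2}.
a26a79d is in that set, so it is an ancestor of b4a538b.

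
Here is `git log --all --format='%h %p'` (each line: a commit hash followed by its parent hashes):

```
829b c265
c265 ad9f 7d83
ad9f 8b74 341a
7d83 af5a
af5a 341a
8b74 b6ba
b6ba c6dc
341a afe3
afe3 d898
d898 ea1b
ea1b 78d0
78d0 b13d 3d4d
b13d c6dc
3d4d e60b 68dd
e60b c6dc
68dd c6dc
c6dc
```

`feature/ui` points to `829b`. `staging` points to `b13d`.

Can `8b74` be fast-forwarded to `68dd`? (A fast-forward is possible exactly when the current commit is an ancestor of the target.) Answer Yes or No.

A fast-forward from 8b74 to 68dd is possible iff 8b74 is an ancestor of 68dd.
Ancestors of 68dd: {68dd, c6dc}.
8b74 is not among them, so fast-forward is not possible.

No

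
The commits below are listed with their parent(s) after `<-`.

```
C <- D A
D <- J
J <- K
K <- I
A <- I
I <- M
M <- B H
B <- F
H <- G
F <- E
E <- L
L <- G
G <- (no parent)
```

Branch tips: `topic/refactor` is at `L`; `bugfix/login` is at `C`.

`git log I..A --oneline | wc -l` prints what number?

1

Reachable from A: {A, B, E, F, G, H, I, L, M}.
Reachable from I: {B, E, F, G, H, I, L, M}.
In A's history but not I's: {A} — 1 commit.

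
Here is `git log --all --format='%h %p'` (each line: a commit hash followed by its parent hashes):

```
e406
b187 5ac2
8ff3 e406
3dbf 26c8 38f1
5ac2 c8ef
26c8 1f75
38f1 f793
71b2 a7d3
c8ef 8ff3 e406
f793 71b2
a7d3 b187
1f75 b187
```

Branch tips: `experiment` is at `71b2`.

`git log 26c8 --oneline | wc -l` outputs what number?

7

Walking parent pointers from 26c8: reachable set = {1f75, 26c8, 5ac2, 8ff3, b187, c8ef, e406}.
That is 7 commits.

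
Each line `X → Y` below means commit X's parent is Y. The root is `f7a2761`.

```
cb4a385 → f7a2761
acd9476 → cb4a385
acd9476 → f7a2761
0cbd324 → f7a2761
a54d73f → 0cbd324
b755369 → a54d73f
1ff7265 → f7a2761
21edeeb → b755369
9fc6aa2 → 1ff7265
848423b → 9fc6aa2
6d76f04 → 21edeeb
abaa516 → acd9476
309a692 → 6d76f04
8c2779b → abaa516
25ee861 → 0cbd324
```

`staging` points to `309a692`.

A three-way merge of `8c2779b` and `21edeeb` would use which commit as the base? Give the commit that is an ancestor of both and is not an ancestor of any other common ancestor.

f7a2761

Ancestors of 8c2779b: {8c2779b, abaa516, acd9476, cb4a385, f7a2761}.
Ancestors of 21edeeb: {0cbd324, 21edeeb, a54d73f, b755369, f7a2761}.
Common ancestors: {f7a2761}.
The only common ancestor is f7a2761, so it is the merge base.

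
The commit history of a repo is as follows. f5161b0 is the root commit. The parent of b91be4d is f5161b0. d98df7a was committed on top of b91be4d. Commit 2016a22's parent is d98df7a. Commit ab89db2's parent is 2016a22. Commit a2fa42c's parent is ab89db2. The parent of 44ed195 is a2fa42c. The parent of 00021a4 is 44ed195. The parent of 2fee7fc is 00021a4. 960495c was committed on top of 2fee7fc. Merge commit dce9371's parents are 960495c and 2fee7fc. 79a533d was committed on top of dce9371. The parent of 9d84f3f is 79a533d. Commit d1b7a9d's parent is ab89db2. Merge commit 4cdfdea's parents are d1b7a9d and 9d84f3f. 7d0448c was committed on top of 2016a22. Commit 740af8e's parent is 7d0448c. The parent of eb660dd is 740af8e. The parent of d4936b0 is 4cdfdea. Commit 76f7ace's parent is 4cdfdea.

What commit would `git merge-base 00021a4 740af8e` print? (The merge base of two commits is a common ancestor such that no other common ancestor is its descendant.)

2016a22

Ancestors of 00021a4: {00021a4, 2016a22, 44ed195, a2fa42c, ab89db2, b91be4d, d98df7a, f5161b0}.
Ancestors of 740af8e: {2016a22, 740af8e, 7d0448c, b91be4d, d98df7a, f5161b0}.
Common ancestors: {2016a22, b91be4d, d98df7a, f5161b0}.
Among these, 2016a22 is not an ancestor of any other common ancestor — it is the merge base.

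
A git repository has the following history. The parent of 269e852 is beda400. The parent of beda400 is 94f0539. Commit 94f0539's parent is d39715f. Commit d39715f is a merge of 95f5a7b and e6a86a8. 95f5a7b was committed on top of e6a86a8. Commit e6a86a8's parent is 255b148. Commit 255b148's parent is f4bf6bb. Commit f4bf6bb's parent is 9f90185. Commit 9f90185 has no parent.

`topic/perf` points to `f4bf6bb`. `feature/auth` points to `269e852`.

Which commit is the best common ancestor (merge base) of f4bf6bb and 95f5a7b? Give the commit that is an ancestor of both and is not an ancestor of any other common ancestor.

Ancestors of f4bf6bb: {9f90185, f4bf6bb}.
Ancestors of 95f5a7b: {255b148, 95f5a7b, 9f90185, e6a86a8, f4bf6bb}.
Common ancestors: {9f90185, f4bf6bb}.
Among these, f4bf6bb is not an ancestor of any other common ancestor — it is the merge base.

f4bf6bb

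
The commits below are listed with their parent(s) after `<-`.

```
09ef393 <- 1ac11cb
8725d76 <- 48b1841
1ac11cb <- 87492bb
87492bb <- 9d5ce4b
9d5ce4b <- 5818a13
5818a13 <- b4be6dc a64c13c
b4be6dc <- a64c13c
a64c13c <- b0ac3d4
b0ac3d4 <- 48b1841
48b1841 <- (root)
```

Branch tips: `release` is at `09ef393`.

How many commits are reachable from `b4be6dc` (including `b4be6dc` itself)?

4

Walking parent pointers from b4be6dc: reachable set = {48b1841, a64c13c, b0ac3d4, b4be6dc}.
That is 4 commits.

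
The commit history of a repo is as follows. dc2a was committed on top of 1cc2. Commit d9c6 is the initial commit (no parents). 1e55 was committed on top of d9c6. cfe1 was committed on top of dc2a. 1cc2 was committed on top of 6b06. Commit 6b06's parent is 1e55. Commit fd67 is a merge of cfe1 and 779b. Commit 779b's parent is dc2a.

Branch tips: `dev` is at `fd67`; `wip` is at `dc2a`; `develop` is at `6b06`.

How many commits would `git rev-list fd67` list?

8

Walking parent pointers from fd67: reachable set = {1cc2, 1e55, 6b06, 779b, cfe1, d9c6, dc2a, fd67}.
That is 8 commits.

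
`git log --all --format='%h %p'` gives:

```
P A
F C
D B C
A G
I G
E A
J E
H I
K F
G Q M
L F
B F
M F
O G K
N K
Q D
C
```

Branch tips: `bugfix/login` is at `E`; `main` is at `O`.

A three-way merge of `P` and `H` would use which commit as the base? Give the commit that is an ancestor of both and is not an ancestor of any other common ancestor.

G

Ancestors of P: {A, B, C, D, F, G, M, P, Q}.
Ancestors of H: {B, C, D, F, G, H, I, M, Q}.
Common ancestors: {B, C, D, F, G, M, Q}.
Among these, G is not an ancestor of any other common ancestor — it is the merge base.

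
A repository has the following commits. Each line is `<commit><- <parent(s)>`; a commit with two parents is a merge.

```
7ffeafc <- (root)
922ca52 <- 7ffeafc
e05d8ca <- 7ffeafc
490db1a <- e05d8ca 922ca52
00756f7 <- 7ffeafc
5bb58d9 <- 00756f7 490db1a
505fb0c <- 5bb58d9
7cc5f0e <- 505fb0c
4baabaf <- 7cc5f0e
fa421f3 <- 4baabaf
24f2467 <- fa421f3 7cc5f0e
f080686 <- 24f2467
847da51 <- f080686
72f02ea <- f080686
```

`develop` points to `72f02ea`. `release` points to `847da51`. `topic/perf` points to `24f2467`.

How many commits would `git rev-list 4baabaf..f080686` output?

3

Reachable from f080686: {00756f7, 24f2467, 490db1a, 4baabaf, 505fb0c, 5bb58d9, 7cc5f0e, 7ffeafc, 922ca52, e05d8ca, f080686, fa421f3}.
Reachable from 4baabaf: {00756f7, 490db1a, 4baabaf, 505fb0c, 5bb58d9, 7cc5f0e, 7ffeafc, 922ca52, e05d8ca}.
In f080686's history but not 4baabaf's: {24f2467, f080686, fa421f3} — 3 commits.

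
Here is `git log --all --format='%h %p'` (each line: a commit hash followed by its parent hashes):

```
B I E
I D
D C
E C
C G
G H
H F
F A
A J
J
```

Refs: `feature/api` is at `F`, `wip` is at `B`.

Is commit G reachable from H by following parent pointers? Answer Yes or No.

Ancestors of H: {A, F, H, J}.
G is not in that set, so it is not an ancestor of H.

No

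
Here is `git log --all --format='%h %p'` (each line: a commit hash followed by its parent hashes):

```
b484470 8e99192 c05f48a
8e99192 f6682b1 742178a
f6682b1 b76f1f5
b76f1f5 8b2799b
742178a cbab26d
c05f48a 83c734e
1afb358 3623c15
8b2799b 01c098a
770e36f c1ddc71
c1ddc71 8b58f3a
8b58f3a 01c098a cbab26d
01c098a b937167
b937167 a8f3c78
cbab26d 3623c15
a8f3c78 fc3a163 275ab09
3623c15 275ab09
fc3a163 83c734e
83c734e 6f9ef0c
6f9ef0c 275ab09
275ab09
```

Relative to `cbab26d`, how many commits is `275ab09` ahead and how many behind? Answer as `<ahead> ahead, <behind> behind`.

0 ahead, 2 behind

Reachable from 275ab09: {275ab09}.
Reachable from cbab26d: {275ab09, 3623c15, cbab26d}.
Only in 275ab09's history (ahead): {} — 0.
Only in cbab26d's history (behind): {3623c15, cbab26d} — 2.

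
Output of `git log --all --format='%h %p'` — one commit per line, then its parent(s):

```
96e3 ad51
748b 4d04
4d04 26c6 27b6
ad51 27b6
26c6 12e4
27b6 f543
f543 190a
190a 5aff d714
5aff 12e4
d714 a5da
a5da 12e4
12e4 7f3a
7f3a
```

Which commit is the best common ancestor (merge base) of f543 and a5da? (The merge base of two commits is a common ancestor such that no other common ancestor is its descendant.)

Ancestors of f543: {12e4, 190a, 5aff, 7f3a, a5da, d714, f543}.
Ancestors of a5da: {12e4, 7f3a, a5da}.
Common ancestors: {12e4, 7f3a, a5da}.
Among these, a5da is not an ancestor of any other common ancestor — it is the merge base.

a5da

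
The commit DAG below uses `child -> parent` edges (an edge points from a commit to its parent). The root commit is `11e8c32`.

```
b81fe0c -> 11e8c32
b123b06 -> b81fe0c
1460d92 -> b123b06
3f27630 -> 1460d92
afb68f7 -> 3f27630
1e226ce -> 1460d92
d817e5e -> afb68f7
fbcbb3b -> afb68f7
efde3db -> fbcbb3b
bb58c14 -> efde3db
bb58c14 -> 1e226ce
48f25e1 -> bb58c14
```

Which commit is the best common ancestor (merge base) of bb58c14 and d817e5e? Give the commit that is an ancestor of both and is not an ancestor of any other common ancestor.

Ancestors of bb58c14: {11e8c32, 1460d92, 1e226ce, 3f27630, afb68f7, b123b06, b81fe0c, bb58c14, efde3db, fbcbb3b}.
Ancestors of d817e5e: {11e8c32, 1460d92, 3f27630, afb68f7, b123b06, b81fe0c, d817e5e}.
Common ancestors: {11e8c32, 1460d92, 3f27630, afb68f7, b123b06, b81fe0c}.
Among these, afb68f7 is not an ancestor of any other common ancestor — it is the merge base.

afb68f7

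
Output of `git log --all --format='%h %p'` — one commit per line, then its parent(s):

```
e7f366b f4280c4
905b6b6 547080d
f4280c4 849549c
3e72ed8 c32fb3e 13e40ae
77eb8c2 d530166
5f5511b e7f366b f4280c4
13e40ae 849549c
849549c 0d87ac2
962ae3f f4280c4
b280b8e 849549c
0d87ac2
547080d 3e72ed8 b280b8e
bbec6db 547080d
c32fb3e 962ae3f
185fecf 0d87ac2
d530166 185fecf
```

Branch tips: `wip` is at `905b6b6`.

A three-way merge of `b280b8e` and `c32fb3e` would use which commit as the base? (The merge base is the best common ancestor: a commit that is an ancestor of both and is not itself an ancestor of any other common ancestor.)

849549c

Ancestors of b280b8e: {0d87ac2, 849549c, b280b8e}.
Ancestors of c32fb3e: {0d87ac2, 849549c, 962ae3f, c32fb3e, f4280c4}.
Common ancestors: {0d87ac2, 849549c}.
Among these, 849549c is not an ancestor of any other common ancestor — it is the merge base.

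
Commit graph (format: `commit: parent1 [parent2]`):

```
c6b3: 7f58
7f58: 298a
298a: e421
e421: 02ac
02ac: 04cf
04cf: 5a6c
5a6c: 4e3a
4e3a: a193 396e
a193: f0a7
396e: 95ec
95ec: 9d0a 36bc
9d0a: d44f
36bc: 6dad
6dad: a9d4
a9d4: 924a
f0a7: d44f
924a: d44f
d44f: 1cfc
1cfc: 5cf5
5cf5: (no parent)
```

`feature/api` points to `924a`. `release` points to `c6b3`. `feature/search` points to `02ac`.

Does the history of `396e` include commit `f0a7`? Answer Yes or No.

No

Ancestors of 396e: {1cfc, 36bc, 396e, 5cf5, 6dad, 924a, 95ec, 9d0a, a9d4, d44f}.
f0a7 is not in that set, so it is not an ancestor of 396e.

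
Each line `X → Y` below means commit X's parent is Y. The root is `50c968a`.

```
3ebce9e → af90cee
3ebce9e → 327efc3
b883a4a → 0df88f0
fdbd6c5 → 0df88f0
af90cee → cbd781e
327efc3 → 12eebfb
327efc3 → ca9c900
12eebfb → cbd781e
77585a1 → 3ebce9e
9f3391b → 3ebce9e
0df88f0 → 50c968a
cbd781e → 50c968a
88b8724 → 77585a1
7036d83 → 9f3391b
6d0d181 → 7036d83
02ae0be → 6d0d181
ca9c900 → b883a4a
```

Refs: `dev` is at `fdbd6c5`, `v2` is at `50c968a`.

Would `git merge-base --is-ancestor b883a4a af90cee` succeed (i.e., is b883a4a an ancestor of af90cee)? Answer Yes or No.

Ancestors of af90cee: {50c968a, af90cee, cbd781e}.
b883a4a is not in that set, so it is not an ancestor of af90cee.

No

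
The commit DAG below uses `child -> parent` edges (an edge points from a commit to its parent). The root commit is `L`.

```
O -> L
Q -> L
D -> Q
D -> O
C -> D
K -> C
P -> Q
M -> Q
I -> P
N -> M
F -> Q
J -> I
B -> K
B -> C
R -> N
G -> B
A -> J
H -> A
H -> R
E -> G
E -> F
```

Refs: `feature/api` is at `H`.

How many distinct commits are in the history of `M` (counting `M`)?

Walking parent pointers from M: reachable set = {L, M, Q}.
That is 3 commits.

3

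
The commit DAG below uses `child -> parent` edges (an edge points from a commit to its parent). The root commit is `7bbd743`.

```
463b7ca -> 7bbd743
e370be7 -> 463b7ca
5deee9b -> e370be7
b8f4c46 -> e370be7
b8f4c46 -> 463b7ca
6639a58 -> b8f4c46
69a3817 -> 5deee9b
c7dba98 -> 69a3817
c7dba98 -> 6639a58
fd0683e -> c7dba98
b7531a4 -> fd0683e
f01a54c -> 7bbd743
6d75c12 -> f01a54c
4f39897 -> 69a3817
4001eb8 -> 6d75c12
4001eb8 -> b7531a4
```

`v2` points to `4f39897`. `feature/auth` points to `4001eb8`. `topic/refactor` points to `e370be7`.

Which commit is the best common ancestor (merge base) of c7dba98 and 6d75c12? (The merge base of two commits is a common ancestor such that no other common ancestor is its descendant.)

7bbd743

Ancestors of c7dba98: {463b7ca, 5deee9b, 6639a58, 69a3817, 7bbd743, b8f4c46, c7dba98, e370be7}.
Ancestors of 6d75c12: {6d75c12, 7bbd743, f01a54c}.
Common ancestors: {7bbd743}.
The only common ancestor is 7bbd743, so it is the merge base.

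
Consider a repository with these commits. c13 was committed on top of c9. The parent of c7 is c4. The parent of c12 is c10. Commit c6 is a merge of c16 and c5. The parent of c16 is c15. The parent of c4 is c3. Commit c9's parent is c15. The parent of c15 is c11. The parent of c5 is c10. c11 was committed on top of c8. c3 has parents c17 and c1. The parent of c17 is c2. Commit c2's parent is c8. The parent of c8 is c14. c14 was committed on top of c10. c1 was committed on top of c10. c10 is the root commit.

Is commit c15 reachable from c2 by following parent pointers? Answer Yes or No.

Ancestors of c2: {c10, c14, c2, c8}.
c15 is not in that set, so it is not an ancestor of c2.

No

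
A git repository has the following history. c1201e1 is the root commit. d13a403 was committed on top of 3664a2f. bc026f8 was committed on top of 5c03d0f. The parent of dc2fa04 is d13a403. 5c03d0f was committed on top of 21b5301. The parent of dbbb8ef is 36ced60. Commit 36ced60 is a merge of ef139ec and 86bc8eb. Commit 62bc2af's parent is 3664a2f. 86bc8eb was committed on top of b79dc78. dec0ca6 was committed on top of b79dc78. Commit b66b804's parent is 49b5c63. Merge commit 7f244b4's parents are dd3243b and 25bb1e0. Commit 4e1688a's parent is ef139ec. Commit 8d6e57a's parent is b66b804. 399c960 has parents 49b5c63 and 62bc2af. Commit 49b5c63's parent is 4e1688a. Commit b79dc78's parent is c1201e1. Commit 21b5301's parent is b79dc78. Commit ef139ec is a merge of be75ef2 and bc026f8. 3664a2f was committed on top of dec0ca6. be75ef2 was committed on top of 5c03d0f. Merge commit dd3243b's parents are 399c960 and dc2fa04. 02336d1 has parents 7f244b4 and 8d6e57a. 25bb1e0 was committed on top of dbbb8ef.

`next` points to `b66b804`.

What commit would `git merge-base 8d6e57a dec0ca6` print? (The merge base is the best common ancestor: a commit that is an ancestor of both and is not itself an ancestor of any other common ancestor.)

Ancestors of 8d6e57a: {21b5301, 49b5c63, 4e1688a, 5c03d0f, 8d6e57a, b66b804, b79dc78, bc026f8, be75ef2, c1201e1, ef139ec}.
Ancestors of dec0ca6: {b79dc78, c1201e1, dec0ca6}.
Common ancestors: {b79dc78, c1201e1}.
Among these, b79dc78 is not an ancestor of any other common ancestor — it is the merge base.

b79dc78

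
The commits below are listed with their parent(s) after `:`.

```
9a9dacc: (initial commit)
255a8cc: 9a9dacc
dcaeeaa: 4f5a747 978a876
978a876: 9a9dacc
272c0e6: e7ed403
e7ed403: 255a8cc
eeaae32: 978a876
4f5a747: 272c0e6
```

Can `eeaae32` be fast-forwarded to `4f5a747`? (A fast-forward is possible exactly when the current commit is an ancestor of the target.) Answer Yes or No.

No

A fast-forward from eeaae32 to 4f5a747 is possible iff eeaae32 is an ancestor of 4f5a747.
Ancestors of 4f5a747: {255a8cc, 272c0e6, 4f5a747, 9a9dacc, e7ed403}.
eeaae32 is not among them, so fast-forward is not possible.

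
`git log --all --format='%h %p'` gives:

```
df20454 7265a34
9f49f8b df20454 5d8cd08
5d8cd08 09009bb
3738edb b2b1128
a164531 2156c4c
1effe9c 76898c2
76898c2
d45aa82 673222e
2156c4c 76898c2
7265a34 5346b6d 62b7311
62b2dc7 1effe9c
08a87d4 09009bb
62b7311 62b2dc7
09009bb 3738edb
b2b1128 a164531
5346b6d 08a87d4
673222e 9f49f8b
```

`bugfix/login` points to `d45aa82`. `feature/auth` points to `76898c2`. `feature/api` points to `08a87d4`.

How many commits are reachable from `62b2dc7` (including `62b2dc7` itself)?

3

Walking parent pointers from 62b2dc7: reachable set = {1effe9c, 62b2dc7, 76898c2}.
That is 3 commits.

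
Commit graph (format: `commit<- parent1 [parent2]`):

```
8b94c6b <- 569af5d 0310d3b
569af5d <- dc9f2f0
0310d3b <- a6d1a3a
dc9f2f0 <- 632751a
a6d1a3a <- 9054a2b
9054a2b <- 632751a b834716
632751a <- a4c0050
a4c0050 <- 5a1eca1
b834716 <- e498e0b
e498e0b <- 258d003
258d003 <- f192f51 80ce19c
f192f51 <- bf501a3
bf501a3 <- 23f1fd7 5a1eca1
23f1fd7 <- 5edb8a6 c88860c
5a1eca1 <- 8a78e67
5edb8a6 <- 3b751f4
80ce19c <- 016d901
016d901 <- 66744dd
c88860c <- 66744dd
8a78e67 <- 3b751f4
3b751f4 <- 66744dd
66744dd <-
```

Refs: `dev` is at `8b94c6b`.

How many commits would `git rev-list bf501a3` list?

Walking parent pointers from bf501a3: reachable set = {23f1fd7, 3b751f4, 5a1eca1, 5edb8a6, 66744dd, 8a78e67, bf501a3, c88860c}.
That is 8 commits.

8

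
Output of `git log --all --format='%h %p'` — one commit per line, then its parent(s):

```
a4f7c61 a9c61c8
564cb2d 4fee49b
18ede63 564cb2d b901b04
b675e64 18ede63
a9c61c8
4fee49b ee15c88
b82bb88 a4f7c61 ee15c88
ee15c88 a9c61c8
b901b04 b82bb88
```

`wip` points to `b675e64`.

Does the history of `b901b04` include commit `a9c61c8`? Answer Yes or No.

Yes

Ancestors of b901b04 (commits reachable by following parents): {a4f7c61, a9c61c8, b82bb88, b901b04, ee15c88}.
a9c61c8 is in that set, so it is an ancestor of b901b04.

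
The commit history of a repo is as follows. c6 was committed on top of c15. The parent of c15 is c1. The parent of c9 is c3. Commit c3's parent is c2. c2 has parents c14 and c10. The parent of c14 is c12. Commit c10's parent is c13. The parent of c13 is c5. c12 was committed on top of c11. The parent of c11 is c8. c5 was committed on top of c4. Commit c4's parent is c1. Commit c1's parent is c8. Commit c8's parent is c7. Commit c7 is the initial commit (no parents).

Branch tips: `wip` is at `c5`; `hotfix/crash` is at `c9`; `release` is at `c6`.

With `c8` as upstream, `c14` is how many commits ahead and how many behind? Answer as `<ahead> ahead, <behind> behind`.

3 ahead, 0 behind

Reachable from c14: {c11, c12, c14, c7, c8}.
Reachable from c8: {c7, c8}.
Only in c14's history (ahead): {c11, c12, c14} — 3.
Only in c8's history (behind): {} — 0.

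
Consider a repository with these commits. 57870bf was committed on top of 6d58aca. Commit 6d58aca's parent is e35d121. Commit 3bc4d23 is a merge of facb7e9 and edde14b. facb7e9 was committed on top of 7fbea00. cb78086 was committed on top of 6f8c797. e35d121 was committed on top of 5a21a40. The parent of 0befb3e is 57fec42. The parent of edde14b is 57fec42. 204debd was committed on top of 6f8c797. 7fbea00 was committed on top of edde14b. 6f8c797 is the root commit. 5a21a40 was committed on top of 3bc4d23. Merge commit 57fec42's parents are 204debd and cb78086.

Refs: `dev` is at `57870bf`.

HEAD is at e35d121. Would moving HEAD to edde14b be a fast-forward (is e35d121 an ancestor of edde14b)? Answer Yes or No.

No

A fast-forward from e35d121 to edde14b is possible iff e35d121 is an ancestor of edde14b.
Ancestors of edde14b: {204debd, 57fec42, 6f8c797, cb78086, edde14b}.
e35d121 is not among them, so fast-forward is not possible.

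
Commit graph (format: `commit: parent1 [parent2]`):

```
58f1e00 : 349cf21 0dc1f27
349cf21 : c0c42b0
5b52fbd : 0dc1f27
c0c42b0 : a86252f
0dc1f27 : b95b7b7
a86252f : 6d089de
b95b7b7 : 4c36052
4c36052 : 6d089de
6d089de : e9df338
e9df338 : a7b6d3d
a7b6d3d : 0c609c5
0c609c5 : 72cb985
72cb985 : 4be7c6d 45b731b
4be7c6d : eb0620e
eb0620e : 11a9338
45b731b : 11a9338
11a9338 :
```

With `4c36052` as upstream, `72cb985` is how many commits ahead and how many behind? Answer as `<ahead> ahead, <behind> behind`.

0 ahead, 5 behind

Reachable from 72cb985: {11a9338, 45b731b, 4be7c6d, 72cb985, eb0620e}.
Reachable from 4c36052: {0c609c5, 11a9338, 45b731b, 4be7c6d, 4c36052, 6d089de, 72cb985, a7b6d3d, e9df338, eb0620e}.
Only in 72cb985's history (ahead): {} — 0.
Only in 4c36052's history (behind): {0c609c5, 4c36052, 6d089de, a7b6d3d, e9df338} — 5.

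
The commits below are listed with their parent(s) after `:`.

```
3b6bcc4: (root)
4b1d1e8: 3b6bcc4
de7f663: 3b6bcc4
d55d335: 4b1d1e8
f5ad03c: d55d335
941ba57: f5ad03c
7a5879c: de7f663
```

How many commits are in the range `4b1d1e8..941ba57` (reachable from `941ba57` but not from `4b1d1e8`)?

Reachable from 941ba57: {3b6bcc4, 4b1d1e8, 941ba57, d55d335, f5ad03c}.
Reachable from 4b1d1e8: {3b6bcc4, 4b1d1e8}.
In 941ba57's history but not 4b1d1e8's: {941ba57, d55d335, f5ad03c} — 3 commits.

3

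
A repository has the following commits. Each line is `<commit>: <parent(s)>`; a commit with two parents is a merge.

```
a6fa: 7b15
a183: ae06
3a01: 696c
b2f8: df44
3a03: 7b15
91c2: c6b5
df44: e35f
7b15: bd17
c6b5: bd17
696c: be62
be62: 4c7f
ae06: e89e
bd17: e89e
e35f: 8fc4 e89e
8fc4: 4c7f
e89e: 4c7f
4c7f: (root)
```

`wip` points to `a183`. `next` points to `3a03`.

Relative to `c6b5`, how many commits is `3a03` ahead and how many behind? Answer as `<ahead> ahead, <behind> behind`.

2 ahead, 1 behind

Reachable from 3a03: {3a03, 4c7f, 7b15, bd17, e89e}.
Reachable from c6b5: {4c7f, bd17, c6b5, e89e}.
Only in 3a03's history (ahead): {3a03, 7b15} — 2.
Only in c6b5's history (behind): {c6b5} — 1.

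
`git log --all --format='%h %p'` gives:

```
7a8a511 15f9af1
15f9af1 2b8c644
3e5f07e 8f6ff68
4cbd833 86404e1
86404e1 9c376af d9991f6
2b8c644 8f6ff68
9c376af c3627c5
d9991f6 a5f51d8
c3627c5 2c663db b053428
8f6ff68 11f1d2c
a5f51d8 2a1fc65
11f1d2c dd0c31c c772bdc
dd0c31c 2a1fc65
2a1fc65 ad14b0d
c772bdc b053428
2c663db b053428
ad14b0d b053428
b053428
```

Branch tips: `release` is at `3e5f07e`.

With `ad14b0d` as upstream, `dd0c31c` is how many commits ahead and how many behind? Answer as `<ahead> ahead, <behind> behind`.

2 ahead, 0 behind

Reachable from dd0c31c: {2a1fc65, ad14b0d, b053428, dd0c31c}.
Reachable from ad14b0d: {ad14b0d, b053428}.
Only in dd0c31c's history (ahead): {2a1fc65, dd0c31c} — 2.
Only in ad14b0d's history (behind): {} — 0.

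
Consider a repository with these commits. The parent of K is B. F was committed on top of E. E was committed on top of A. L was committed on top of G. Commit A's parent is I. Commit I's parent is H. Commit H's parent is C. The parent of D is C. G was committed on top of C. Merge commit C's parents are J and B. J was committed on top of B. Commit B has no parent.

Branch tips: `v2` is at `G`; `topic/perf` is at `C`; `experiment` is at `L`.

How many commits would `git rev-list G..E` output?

Reachable from E: {A, B, C, E, H, I, J}.
Reachable from G: {B, C, G, J}.
In E's history but not G's: {A, E, H, I} — 4 commits.

4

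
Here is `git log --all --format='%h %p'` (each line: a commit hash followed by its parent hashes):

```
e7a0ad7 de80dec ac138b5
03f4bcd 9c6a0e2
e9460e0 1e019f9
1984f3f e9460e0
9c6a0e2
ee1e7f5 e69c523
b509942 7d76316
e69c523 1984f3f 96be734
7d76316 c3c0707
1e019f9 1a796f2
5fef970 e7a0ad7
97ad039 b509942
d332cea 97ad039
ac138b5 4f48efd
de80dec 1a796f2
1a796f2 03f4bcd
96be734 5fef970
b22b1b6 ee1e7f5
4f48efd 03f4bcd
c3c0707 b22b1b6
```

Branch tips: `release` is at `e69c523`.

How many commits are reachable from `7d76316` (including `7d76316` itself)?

17

Walking parent pointers from 7d76316: reachable set = {03f4bcd, 1984f3f, 1a796f2, 1e019f9, 4f48efd, 5fef970, 7d76316, 96be734, 9c6a0e2, ac138b5, b22b1b6, c3c0707, de80dec, e69c523, e7a0ad7, e9460e0, ee1e7f5}.
That is 17 commits.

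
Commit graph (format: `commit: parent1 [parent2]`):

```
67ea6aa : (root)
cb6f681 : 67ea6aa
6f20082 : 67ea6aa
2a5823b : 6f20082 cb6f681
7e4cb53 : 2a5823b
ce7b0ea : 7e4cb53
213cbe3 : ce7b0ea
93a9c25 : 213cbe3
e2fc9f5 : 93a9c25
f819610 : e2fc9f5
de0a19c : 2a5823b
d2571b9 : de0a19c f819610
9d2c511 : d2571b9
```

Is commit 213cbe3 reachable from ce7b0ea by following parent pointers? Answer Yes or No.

No

Ancestors of ce7b0ea: {2a5823b, 67ea6aa, 6f20082, 7e4cb53, cb6f681, ce7b0ea}.
213cbe3 is not in that set, so it is not an ancestor of ce7b0ea.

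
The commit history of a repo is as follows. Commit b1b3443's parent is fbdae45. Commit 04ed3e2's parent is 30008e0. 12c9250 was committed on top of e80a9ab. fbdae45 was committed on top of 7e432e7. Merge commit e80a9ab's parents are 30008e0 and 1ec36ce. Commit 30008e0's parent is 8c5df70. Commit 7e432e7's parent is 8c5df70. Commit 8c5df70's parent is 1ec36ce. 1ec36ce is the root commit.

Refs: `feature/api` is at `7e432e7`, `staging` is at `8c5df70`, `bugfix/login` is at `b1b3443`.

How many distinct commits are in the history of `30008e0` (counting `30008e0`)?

Walking parent pointers from 30008e0: reachable set = {1ec36ce, 30008e0, 8c5df70}.
That is 3 commits.

3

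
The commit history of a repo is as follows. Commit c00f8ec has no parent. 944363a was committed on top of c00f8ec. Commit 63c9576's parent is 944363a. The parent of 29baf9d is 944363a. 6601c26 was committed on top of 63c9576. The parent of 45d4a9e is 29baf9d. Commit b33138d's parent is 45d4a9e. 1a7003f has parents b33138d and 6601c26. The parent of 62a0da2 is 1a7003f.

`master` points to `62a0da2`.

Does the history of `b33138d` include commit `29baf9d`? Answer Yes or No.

Ancestors of b33138d (commits reachable by following parents): {29baf9d, 45d4a9e, 944363a, b33138d, c00f8ec}.
29baf9d is in that set, so it is an ancestor of b33138d.

Yes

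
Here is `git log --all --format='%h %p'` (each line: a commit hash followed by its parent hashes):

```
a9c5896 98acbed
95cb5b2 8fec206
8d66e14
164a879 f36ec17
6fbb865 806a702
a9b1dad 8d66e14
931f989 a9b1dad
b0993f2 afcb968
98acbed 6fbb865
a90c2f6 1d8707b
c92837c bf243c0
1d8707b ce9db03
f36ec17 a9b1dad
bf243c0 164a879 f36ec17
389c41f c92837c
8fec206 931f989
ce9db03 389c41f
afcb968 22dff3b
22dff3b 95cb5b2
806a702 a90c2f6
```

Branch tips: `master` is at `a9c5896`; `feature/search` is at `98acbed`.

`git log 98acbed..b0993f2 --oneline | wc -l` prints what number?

6

Reachable from b0993f2: {22dff3b, 8d66e14, 8fec206, 931f989, 95cb5b2, a9b1dad, afcb968, b0993f2}.
Reachable from 98acbed: {164a879, 1d8707b, 389c41f, 6fbb865, 806a702, 8d66e14, 98acbed, a90c2f6, a9b1dad, bf243c0, c92837c, ce9db03, f36ec17}.
In b0993f2's history but not 98acbed's: {22dff3b, 8fec206, 931f989, 95cb5b2, afcb968, b0993f2} — 6 commits.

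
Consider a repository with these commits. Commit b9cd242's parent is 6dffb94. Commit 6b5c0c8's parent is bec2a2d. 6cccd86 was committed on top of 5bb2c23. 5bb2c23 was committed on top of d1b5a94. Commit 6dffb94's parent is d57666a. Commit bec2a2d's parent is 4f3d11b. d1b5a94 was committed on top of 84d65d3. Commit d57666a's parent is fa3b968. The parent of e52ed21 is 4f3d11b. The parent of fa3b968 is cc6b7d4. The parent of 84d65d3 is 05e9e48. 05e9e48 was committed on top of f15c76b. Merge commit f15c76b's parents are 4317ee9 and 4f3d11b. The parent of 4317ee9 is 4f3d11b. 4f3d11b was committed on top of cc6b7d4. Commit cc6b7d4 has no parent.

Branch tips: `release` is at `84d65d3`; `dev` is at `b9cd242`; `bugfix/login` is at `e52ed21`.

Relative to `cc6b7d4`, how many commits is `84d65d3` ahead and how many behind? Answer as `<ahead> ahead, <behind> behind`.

5 ahead, 0 behind

Reachable from 84d65d3: {05e9e48, 4317ee9, 4f3d11b, 84d65d3, cc6b7d4, f15c76b}.
Reachable from cc6b7d4: {cc6b7d4}.
Only in 84d65d3's history (ahead): {05e9e48, 4317ee9, 4f3d11b, 84d65d3, f15c76b} — 5.
Only in cc6b7d4's history (behind): {} — 0.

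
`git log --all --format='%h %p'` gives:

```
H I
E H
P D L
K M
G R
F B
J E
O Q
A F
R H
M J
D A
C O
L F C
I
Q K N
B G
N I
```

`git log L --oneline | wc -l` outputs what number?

Walking parent pointers from L: reachable set = {B, C, E, F, G, H, I, J, K, L, M, N, O, Q, R}.
That is 15 commits.

15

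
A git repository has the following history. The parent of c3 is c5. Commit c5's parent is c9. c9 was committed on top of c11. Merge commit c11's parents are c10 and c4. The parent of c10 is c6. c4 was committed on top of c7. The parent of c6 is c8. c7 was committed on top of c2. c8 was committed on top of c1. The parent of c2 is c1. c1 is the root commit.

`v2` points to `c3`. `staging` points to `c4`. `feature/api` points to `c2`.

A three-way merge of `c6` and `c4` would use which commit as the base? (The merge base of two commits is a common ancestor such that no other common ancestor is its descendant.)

c1

Ancestors of c6: {c1, c6, c8}.
Ancestors of c4: {c1, c2, c4, c7}.
Common ancestors: {c1}.
The only common ancestor is c1, so it is the merge base.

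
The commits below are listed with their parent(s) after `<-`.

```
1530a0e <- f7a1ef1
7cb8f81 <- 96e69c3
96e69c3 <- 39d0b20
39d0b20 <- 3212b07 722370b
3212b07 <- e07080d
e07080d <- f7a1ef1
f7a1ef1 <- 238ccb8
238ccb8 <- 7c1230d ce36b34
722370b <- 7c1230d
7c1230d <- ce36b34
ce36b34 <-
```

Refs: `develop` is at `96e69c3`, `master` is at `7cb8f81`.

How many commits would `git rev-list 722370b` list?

3

Walking parent pointers from 722370b: reachable set = {722370b, 7c1230d, ce36b34}.
That is 3 commits.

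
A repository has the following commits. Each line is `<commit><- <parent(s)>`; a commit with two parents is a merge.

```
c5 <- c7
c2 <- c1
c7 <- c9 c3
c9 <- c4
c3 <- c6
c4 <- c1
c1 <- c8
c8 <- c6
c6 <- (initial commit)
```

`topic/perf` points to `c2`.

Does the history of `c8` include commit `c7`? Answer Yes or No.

No

Ancestors of c8: {c6, c8}.
c7 is not in that set, so it is not an ancestor of c8.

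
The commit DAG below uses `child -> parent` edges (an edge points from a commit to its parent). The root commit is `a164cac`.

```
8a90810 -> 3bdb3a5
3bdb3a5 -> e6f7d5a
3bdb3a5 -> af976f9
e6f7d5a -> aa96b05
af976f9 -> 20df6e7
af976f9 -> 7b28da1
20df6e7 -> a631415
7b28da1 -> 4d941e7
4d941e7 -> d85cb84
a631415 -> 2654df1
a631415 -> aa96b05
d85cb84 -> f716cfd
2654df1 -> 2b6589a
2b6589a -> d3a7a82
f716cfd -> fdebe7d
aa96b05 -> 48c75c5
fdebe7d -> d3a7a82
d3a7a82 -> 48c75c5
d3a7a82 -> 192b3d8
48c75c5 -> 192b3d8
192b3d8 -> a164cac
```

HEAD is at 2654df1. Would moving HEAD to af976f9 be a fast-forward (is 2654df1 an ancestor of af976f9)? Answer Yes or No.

Yes

A fast-forward from 2654df1 to af976f9 is possible iff 2654df1 is an ancestor of af976f9.
Ancestors of af976f9: {192b3d8, 20df6e7, 2654df1, 2b6589a, 48c75c5, 4d941e7, 7b28da1, a164cac, a631415, aa96b05, af976f9, d3a7a82, d85cb84, f716cfd, fdebe7d}.
2654df1 is among them, so fast-forward is possible.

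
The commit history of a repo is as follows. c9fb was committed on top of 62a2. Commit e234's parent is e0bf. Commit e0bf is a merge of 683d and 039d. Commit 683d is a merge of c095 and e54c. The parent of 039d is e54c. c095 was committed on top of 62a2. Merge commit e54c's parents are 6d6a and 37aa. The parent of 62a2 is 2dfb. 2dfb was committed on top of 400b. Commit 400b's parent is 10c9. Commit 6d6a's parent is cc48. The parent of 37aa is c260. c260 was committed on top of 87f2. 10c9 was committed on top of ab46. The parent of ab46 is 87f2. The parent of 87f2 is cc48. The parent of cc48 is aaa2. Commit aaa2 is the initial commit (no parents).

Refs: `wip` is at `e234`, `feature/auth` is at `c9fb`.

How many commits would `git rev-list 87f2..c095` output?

6

Reachable from c095: {10c9, 2dfb, 400b, 62a2, 87f2, aaa2, ab46, c095, cc48}.
Reachable from 87f2: {87f2, aaa2, cc48}.
In c095's history but not 87f2's: {10c9, 2dfb, 400b, 62a2, ab46, c095} — 6 commits.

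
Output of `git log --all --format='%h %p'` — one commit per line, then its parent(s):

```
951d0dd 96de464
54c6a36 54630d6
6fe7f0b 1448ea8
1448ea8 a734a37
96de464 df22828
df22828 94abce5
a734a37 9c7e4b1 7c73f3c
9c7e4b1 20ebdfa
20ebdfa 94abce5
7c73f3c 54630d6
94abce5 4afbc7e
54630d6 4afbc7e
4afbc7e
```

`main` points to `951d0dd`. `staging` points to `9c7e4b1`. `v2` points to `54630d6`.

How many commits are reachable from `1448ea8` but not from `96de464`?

6

Reachable from 1448ea8: {1448ea8, 20ebdfa, 4afbc7e, 54630d6, 7c73f3c, 94abce5, 9c7e4b1, a734a37}.
Reachable from 96de464: {4afbc7e, 94abce5, 96de464, df22828}.
In 1448ea8's history but not 96de464's: {1448ea8, 20ebdfa, 54630d6, 7c73f3c, 9c7e4b1, a734a37} — 6 commits.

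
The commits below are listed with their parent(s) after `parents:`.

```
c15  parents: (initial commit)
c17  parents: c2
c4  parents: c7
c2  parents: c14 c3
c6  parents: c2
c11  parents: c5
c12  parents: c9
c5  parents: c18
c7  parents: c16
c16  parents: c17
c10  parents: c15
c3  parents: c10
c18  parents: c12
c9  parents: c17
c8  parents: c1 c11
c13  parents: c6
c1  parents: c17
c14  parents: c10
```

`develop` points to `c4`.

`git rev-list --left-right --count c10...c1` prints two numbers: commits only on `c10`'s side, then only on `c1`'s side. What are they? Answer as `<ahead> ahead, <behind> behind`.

Reachable from c10: {c10, c15}.
Reachable from c1: {c1, c10, c14, c15, c17, c2, c3}.
Only in c10's history (ahead): {} — 0.
Only in c1's history (behind): {c1, c14, c17, c2, c3} — 5.

0 ahead, 5 behind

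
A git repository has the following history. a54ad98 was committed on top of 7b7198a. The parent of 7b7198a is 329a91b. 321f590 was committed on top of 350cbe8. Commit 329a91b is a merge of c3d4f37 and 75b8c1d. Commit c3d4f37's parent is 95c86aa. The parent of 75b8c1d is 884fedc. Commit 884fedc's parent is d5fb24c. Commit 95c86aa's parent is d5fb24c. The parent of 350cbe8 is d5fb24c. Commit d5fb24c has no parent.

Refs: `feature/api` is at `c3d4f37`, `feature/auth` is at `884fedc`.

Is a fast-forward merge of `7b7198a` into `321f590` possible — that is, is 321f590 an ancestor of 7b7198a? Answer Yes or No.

No

A fast-forward from 321f590 to 7b7198a is possible iff 321f590 is an ancestor of 7b7198a.
Ancestors of 7b7198a: {329a91b, 75b8c1d, 7b7198a, 884fedc, 95c86aa, c3d4f37, d5fb24c}.
321f590 is not among them, so fast-forward is not possible.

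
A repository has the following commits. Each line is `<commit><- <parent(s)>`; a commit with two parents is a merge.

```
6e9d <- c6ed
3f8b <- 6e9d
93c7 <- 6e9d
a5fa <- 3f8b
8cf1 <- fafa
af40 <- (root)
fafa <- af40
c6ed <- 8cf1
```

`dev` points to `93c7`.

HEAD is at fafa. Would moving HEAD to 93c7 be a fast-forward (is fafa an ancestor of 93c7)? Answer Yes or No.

Yes

A fast-forward from fafa to 93c7 is possible iff fafa is an ancestor of 93c7.
Ancestors of 93c7: {6e9d, 8cf1, 93c7, af40, c6ed, fafa}.
fafa is among them, so fast-forward is possible.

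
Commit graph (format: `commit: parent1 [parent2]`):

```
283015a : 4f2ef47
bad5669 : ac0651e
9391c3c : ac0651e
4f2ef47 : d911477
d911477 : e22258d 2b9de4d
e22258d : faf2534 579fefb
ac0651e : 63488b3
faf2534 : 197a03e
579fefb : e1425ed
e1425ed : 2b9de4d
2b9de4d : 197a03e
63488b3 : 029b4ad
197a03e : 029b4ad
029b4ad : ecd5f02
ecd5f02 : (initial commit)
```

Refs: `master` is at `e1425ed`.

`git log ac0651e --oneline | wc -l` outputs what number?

4

Walking parent pointers from ac0651e: reachable set = {029b4ad, 63488b3, ac0651e, ecd5f02}.
That is 4 commits.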